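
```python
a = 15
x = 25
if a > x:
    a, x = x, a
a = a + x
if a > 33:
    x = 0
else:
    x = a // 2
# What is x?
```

Trace:
`a = 15` → a = 15
`x = 25` → x = 25
`if a > x: ...` → a > x is False → no variable changes
`a = a + x` → a = 40
`if a > 33: ...` → a > 33 is True → x = 0
So x = 0

Answer: 0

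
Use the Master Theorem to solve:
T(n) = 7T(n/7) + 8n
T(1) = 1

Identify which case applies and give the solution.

a=7, b=7, f(n)=8n. log_7(7) = 1. Since c=1 = 1, Case 2 applies: T(n) = Θ(n^log_b(a) · log n) = O(n log n).

Answer: O(n log n) - Case 2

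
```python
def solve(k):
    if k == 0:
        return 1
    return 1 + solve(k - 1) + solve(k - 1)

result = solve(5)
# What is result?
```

solve(k) = 1 + 2·solve(k-1), solve(0)=1. Closed form: (1+1)·2^5 - 1 = 63.

Answer: 63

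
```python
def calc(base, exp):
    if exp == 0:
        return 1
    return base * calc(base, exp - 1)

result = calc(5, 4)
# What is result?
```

calc(5, 4) = 5 * 5 * 5 * 5 = 625

Answer: 625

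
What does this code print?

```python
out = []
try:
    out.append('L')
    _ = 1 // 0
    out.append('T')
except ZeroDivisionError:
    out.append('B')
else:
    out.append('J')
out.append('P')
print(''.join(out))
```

Execution trace: 'L' (try body) → 'B' (except ZeroDivisionError) → 'P' (after the try/except). Output: LBP

Answer: LBP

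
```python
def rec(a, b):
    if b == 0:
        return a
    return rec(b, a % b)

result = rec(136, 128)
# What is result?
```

rec(136, 128) -> rec(128, 8) -> rec(8, 0) -> 8

Answer: 8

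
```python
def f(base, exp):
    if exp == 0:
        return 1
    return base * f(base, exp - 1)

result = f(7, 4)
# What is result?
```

f(7, 4) = 7 * 7 * 7 * 7 = 2401

Answer: 2401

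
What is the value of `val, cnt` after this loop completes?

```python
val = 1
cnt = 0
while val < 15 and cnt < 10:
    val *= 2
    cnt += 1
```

Double until >= 15 or 10 iterations
`val, cnt` takes the values: (1, 0) → (2, 0) → (2, 1) → (4, 1) → (4, 2) → (8, 2) → (8, 3) → (16, 3) → (16, 4)

Answer: 16, 4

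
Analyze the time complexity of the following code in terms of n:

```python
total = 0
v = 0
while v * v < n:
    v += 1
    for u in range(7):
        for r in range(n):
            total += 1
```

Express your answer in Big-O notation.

Each loop level contributes: √n × 1 × n. Multiplying the contributions gives O(n√n).

Answer: O(n√n)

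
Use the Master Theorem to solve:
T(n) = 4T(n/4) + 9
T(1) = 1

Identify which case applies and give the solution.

a=4, b=4, f(n)=9. log_4(4) = 1. Since c=0 < 1, Case 1 applies: T(n) = Θ(n^log_b(a)) = O(n).

Answer: O(n) - Case 1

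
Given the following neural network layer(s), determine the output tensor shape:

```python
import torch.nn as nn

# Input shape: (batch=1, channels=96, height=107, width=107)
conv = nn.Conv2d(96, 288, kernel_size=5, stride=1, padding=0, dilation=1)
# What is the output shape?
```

Input: (1, 96, 107, 107) -> Output: (1, 288, 103, 103)

Answer: (1, 288, 103, 103)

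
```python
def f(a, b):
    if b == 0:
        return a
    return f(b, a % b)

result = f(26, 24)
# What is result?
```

f(26, 24) -> f(24, 2) -> f(2, 0) -> 2

Answer: 2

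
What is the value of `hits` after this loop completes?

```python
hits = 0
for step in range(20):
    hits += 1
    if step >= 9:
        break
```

Loop breaks when step reaches 9, hits is 10
`hits` takes the values: 0 → 1 → 2 → 3 → 4 → 5 → 6 → 7 → 8 → 9 → 10

Answer: 10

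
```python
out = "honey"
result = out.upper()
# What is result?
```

Trace:
`out = "honey"` → out = 'honey'
`result = out.upper()` → result = 'HONEY'
So result = 'HONEY'

Answer: 'HONEY'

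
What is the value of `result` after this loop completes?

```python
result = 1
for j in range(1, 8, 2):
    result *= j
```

Product of 1, 3, 5, ... up to 7
`result` takes the values: 1 → 3 → 15 → 105

Answer: 105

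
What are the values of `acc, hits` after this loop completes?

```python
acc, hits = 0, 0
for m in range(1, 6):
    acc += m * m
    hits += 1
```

Sum of squares and count
`acc, hits` takes the values: (0, 0) → (1, 0) → (1, 1) → (5, 1) → (5, 2) → (14, 2) → (14, 3) → (30, 3) → (30, 4) → (55, 4) → (55, 5)

Answer: 55, 5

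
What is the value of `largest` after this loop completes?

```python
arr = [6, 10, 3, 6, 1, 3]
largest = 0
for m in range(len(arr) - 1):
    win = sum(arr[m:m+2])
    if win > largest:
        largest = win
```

Max sum of 2-element window in [6, 10, 3, 6, 1, 3]
`largest` takes the values: 0 → 16

Answer: 16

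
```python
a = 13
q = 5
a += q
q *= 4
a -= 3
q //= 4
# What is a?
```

Trace:
`a = 13` → a = 13
`q = 5` → q = 5
`a += q` → a = 18
`q *= 4` → q = 20
`a -= 3` → a = 15
`q //= 4` → q = 5
So a = 15

Answer: 15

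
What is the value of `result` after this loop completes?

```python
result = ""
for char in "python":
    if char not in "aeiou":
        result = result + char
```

Remove vowels from 'python'
`result` takes the values: "" → "p" → "py" → "pyt" → "pyth" → "pythn"

Answer: "pythn"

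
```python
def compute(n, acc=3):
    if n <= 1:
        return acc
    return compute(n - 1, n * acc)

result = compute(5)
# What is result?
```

Accumulator trace (n, acc): (5, 3) -> (4, 15) -> (3, 60) -> (2, 180) -> (1, 360) -> return 360

Answer: 360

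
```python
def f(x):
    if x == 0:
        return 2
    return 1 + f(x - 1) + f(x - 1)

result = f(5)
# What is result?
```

f(x) = 1 + 2·f(x-1), f(0)=2. Closed form: (2+1)·2^5 - 1 = 95.

Answer: 95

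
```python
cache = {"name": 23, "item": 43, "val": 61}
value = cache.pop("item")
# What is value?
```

Trace:
`cache = {"name": 23, "item": 43, "val": 61}` → cache = {'name': 23, 'item': 43, 'val': 61}
`value = cache.pop("item")` → cache = {'name': 23, 'val': 61}; value = 43
So value = 43

Answer: 43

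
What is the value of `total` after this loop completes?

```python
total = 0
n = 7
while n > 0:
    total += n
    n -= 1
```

Sum 7 down to 1
`total` takes the values: 0 → 7 → 13 → 18 → 22 → 25 → 27 → 28

Answer: 28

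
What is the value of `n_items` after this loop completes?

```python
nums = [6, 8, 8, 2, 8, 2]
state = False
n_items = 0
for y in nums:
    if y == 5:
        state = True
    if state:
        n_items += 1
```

Count elements after first 5 in [6, 8, 8, 2, 8, 2]
`n_items` takes the values: 0

Answer: 0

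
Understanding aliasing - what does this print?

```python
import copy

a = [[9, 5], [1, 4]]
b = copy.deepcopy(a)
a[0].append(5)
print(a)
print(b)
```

Key concept: deep copy is fully independent.
Step by step:
`a = [[9, 5], [1, 4]]` → a = [[9, 5], [1, 4]]
`b = copy.deepcopy(a)` → b = [[9, 5], [1, 4]]
`a[0].append(5)` → a = [[9, 5, 5], [1, 4]]
`print(a)` → prints [[9, 5, 5], [1, 4]]
`print(b)` → prints [[9, 5], [1, 4]]

Answer:
[[9, 5, 5], [1, 4]]
[[9, 5], [1, 4]]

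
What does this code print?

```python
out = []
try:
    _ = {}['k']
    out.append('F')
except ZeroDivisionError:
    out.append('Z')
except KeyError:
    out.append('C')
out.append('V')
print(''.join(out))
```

Execution trace: 'C' (except KeyError) → 'V' (after the try/except). Output: CV

Answer: CV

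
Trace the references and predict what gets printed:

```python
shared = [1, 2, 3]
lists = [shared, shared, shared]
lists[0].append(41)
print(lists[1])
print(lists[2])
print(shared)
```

Key concept: list of same reference.
Step by step:
`shared = [1, 2, 3]` → shared = [1, 2, 3]
`lists = [shared, shared, shared]` → lists = [[1, 2, 3], [1, 2, 3], [1, 2, 3]]
`lists[0].append(41)` → shared = [1, 2, 3, 41]; lists = [[1, 2, 3, 41], [1, 2, 3, 41], [1, 2, 3, 41]]
`print(lists[1])` → prints [1, 2, 3, 41]
`print(lists[2])` → prints [1, 2, 3, 41]
`print(shared)` → prints [1, 2, 3, 41]

Answer:
[1, 2, 3, 41]
[1, 2, 3, 41]
[1, 2, 3, 41]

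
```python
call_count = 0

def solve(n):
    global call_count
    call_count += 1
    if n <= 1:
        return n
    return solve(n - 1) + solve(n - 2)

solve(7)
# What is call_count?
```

Calls(n) = 1 + Calls(n-1) + Calls(n-2); Calls(0)=Calls(1)=1. For n=7 this gives 41.

Answer: 41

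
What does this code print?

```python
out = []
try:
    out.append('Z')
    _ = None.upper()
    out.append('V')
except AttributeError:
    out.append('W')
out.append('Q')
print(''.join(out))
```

Execution trace: 'Z' (try body) → 'W' (except AttributeError) → 'Q' (after the try/except). Output: ZWQ

Answer: ZWQ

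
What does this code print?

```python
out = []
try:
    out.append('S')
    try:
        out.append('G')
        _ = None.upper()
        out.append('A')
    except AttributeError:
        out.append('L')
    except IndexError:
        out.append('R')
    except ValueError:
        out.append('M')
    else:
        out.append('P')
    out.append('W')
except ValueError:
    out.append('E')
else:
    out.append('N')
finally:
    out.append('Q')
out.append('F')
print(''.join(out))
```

Execution trace: 'S' (try body) → 'G' (inner try body) → 'L' (inner except AttributeError) → 'W' (try body, no exception) → 'N' (else) → 'Q' (finally) → 'F' (after the try/except). Output: SGLWNQF

Answer: SGLWNQF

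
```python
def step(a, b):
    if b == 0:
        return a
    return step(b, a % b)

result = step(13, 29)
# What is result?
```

step(13, 29) -> step(29, 13) -> step(13, 3) -> step(3, 1) -> step(1, 0) -> 1

Answer: 1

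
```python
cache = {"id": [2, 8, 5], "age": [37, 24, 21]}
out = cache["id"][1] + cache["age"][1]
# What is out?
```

Trace:
`cache = {"id": [2, 8, 5], "age": [37, 24, 21]}` → cache = {'id': [2, 8, 5], 'age': [37, 24, 21]}
`out = cache["id"][1] + cache["age"][1]` → out = 32
So out = 32

Answer: 32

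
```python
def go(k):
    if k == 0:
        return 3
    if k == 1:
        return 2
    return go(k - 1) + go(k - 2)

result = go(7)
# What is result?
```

Build up from base cases: go(0)=3, go(1)=2, go(2)=5, go(3)=7, go(4)=12, go(5)=19, go(6)=31, ..., go(7)=50

Answer: 50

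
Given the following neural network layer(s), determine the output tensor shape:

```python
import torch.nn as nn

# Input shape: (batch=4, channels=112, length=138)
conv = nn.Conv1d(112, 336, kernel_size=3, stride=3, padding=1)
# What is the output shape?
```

Input: (4, 112, 138) -> Output: (4, 336, 46)

Answer: (4, 336, 46)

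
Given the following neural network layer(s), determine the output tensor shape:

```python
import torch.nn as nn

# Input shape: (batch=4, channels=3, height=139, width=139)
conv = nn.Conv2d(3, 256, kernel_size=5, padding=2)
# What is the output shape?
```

Input: (4, 3, 139, 139) -> Output: (4, 256, 139, 139)

Answer: (4, 256, 139, 139)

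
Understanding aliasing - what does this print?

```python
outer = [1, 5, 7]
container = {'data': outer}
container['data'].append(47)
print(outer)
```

Key concept: dict holds reference to list.
Step by step:
`outer = [1, 5, 7]` → outer = [1, 5, 7]
`container = {'data': outer}` → container = {'data': [1, 5, 7]}
`container['data'].append(47)` → outer = [1, 5, 7, 47]; container = {'data': [1, 5, 7, 47]}
`print(outer)` → prints [1, 5, 7, 47]

Answer: [1, 5, 7, 47]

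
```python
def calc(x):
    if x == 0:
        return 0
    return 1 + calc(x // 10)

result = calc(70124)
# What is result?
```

Count of digits of 70124: 5

Answer: 5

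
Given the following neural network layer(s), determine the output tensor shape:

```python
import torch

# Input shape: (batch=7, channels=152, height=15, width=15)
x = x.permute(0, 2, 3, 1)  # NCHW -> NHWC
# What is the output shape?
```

Input: (7, 152, 15, 15) -> Output: (7, 15, 15, 152)

Answer: (7, 15, 15, 152)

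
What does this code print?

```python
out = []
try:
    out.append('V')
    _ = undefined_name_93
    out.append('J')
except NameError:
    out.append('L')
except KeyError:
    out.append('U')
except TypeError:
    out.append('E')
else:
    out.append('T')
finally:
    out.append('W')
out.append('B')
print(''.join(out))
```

Execution trace: 'V' (try body) → 'L' (except NameError) → 'W' (finally) → 'B' (after the try/except). Output: VLWB

Answer: VLWB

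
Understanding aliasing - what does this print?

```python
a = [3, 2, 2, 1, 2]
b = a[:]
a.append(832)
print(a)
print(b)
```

Key concept: slice [:] creates copy.
Step by step:
`a = [3, 2, 2, 1, 2]` → a = [3, 2, 2, 1, 2]
`b = a[:]` → b = [3, 2, 2, 1, 2]
`a.append(832)` → a = [3, 2, 2, 1, 2, 832]
`print(a)` → prints [3, 2, 2, 1, 2, 832]
`print(b)` → prints [3, 2, 2, 1, 2]

Answer:
[3, 2, 2, 1, 2, 832]
[3, 2, 2, 1, 2]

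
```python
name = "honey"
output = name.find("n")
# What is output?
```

Trace:
`name = "honey"` → name = 'honey'
`output = name.find("n")` → output = 2
So output = 2

Answer: 2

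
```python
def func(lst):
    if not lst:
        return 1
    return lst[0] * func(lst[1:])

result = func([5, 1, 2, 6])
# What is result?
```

Product over [5, 1, 2, 6] = 5 * 1 * 2 * 6 = 60

Answer: 60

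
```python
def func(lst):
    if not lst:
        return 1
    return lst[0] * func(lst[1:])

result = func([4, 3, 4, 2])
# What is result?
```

Product over [4, 3, 4, 2] = 4 * 3 * 4 * 2 = 96

Answer: 96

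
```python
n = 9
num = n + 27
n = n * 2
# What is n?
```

Trace:
`n = 9` → n = 9
`num = n + 27` → num = 36
`n = n * 2` → n = 18
So n = 18

Answer: 18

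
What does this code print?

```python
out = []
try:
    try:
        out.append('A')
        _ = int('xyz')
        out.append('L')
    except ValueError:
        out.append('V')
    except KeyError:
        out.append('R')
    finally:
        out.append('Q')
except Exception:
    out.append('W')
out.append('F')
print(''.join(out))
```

Execution trace: 'A' (inner try body) → 'V' (inner except ValueError) → 'Q' (inner finally) → 'F' (after the try/except). Output: AVQF

Answer: AVQF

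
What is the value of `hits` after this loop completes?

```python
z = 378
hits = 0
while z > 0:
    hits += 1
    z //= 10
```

Count digits by repeated division by 10
`hits` takes the values: 0 → 1 → 2 → 3

Answer: 3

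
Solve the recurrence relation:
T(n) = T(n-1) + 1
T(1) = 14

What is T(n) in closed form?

Unrolling: T(n) = T(1) + 1·(n-1) = 14 + 1(n-1) = n + 13.

Answer: T(n) = n + 13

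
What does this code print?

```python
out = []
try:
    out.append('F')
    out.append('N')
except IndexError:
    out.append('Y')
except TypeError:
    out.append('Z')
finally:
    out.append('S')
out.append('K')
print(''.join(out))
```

Execution trace: 'F' (try body) → 'N' (try body, no exception) → 'S' (finally) → 'K' (after the try/except). Output: FNSK

Answer: FNSK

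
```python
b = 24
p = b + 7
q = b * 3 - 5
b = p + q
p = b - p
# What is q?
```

Trace:
`b = 24` → b = 24
`p = b + 7` → p = 31
`q = b * 3 - 5` → q = 67
`b = p + q` → b = 98
`p = b - p` → p = 67
So q = 67

Answer: 67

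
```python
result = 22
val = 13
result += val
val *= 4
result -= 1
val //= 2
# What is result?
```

Trace:
`result = 22` → result = 22
`val = 13` → val = 13
`result += val` → result = 35
`val *= 4` → val = 52
`result -= 1` → result = 34
`val //= 2` → val = 26
So result = 34

Answer: 34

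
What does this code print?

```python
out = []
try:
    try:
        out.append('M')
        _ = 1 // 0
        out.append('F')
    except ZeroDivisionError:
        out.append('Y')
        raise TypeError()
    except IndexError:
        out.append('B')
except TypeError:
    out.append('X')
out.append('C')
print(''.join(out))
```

Execution trace: 'M' (inner try body) → 'Y' (inner except ZeroDivisionError) → 'X' (outer except TypeError) → 'C' (after the try/except). Output: MYXC

Answer: MYXC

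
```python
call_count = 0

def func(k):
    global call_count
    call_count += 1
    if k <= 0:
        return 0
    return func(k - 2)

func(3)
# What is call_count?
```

Linear recursion stepping by 2: 3 calls from k=3 down to ≤0.

Answer: 3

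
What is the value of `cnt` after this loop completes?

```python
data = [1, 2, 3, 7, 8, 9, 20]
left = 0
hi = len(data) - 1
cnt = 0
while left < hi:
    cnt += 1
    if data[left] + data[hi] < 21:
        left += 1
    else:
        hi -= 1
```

Steps to find pair summing to 21
`cnt` takes the values: 0 → 1 → 2 → 3 → 4 → 5 → 6

Answer: 6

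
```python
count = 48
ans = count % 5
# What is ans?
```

Trace:
`count = 48` → count = 48
`ans = count % 5` → ans = 3
So ans = 3

Answer: 3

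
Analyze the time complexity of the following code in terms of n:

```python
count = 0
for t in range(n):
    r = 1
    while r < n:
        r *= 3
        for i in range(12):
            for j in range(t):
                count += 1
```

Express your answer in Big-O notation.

Each loop level contributes: n × log n × 1 × n. Multiplying the contributions gives O(n^2 log n).

Answer: O(n^2 log n)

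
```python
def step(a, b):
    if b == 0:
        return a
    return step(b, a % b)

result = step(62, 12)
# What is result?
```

step(62, 12) -> step(12, 2) -> step(2, 0) -> 2

Answer: 2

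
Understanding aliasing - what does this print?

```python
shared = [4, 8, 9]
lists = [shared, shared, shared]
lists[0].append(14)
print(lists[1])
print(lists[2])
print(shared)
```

Key concept: list of same reference.
Step by step:
`shared = [4, 8, 9]` → shared = [4, 8, 9]
`lists = [shared, shared, shared]` → lists = [[4, 8, 9], [4, 8, 9], [4, 8, 9]]
`lists[0].append(14)` → shared = [4, 8, 9, 14]; lists = [[4, 8, 9, 14], [4, 8, 9, 14], [4, 8, 9, 14]]
`print(lists[1])` → prints [4, 8, 9, 14]
`print(lists[2])` → prints [4, 8, 9, 14]
`print(shared)` → prints [4, 8, 9, 14]

Answer:
[4, 8, 9, 14]
[4, 8, 9, 14]
[4, 8, 9, 14]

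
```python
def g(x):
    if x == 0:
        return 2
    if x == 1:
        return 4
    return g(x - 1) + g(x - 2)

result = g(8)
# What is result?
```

Build up from base cases: g(0)=2, g(1)=4, g(2)=6, g(3)=10, g(4)=16, g(5)=26, g(6)=42, ..., g(8)=110

Answer: 110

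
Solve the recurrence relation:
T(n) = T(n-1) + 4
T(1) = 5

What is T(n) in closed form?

Unrolling: T(n) = T(1) + 4·(n-1) = 5 + 4(n-1) = 4n + 1.

Answer: T(n) = 4n + 1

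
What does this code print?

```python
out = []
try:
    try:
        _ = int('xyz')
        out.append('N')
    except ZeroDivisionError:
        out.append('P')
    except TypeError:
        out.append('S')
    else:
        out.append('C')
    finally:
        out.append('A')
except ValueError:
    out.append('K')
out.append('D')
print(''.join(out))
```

Execution trace: 'A' (inner finally) → 'K' (outer except ValueError) → 'D' (after the try/except). Output: AKD

Answer: AKD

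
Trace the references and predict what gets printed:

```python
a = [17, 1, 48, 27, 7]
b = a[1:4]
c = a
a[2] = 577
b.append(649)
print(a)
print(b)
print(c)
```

Key concept: slice vs alias.
Step by step:
`a = [17, 1, 48, 27, 7]` → a = [17, 1, 48, 27, 7]
`b = a[1:4]` → b = [1, 48, 27]
`c = a` → c = [17, 1, 48, 27, 7] (same object as a)
`a[2] = 577` → a = [17, 1, 577, 27, 7] (same object as c); c = [17, 1, 577, 27, 7] (same object as a)
`b.append(649)` → b = [1, 48, 27, 649]
`print(a)` → prints [17, 1, 577, 27, 7]
`print(b)` → prints [1, 48, 27, 649]
`print(c)` → prints [17, 1, 577, 27, 7]

Answer:
[17, 1, 577, 27, 7]
[1, 48, 27, 649]
[17, 1, 577, 27, 7]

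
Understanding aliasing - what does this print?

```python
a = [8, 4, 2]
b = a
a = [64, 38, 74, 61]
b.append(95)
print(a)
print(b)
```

Key concept: rebinding vs mutation: a is rebound to a new list, b still points at the original.
Step by step:
`a = [8, 4, 2]` → a = [8, 4, 2]
`b = a` → b = [8, 4, 2] (same object as a)
`a = [64, 38, 74, 61]` → a = [64, 38, 74, 61]
`b.append(95)` → b = [8, 4, 2, 95]
`print(a)` → prints [64, 38, 74, 61]
`print(b)` → prints [8, 4, 2, 95]

Answer:
[64, 38, 74, 61]
[8, 4, 2, 95]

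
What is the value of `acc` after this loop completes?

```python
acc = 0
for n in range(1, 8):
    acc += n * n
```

Sum of squares 1² to 7² = 140
`acc` takes the values: 0 → 1 → 5 → 14 → 30 → 55 → 91 → 140

Answer: 140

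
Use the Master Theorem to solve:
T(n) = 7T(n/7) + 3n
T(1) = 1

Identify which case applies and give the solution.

a=7, b=7, f(n)=3n. log_7(7) = 1. Since c=1 = 1, Case 2 applies: T(n) = Θ(n^log_b(a) · log n) = O(n log n).

Answer: O(n log n) - Case 2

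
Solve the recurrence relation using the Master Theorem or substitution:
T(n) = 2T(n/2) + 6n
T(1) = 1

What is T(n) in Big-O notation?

By Master Theorem: a=2, b=2, f(n)=6n. Since log_2(2) = 1 and f(n) = Θ(n^1), Case 2 applies. T(n) = O(n log n).

Answer: O(n log n)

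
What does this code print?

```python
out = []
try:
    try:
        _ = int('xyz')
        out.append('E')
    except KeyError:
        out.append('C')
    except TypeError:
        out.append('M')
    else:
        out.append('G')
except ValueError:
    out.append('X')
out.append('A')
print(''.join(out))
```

Execution trace: 'X' (outer except ValueError) → 'A' (after the try/except). Output: XA

Answer: XA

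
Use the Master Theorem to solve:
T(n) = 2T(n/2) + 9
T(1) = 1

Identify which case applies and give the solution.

a=2, b=2, f(n)=9. log_2(2) = 1. Since c=0 < 1, Case 1 applies: T(n) = Θ(n^log_b(a)) = O(n).

Answer: O(n) - Case 1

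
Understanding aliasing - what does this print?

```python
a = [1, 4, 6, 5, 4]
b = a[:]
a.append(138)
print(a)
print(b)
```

Key concept: slice [:] creates copy.
Step by step:
`a = [1, 4, 6, 5, 4]` → a = [1, 4, 6, 5, 4]
`b = a[:]` → b = [1, 4, 6, 5, 4]
`a.append(138)` → a = [1, 4, 6, 5, 4, 138]
`print(a)` → prints [1, 4, 6, 5, 4, 138]
`print(b)` → prints [1, 4, 6, 5, 4]

Answer:
[1, 4, 6, 5, 4, 138]
[1, 4, 6, 5, 4]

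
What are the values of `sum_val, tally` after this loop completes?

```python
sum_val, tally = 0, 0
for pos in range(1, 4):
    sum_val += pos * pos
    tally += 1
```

Sum of squares and count
`sum_val, tally` takes the values: (0, 0) → (1, 0) → (1, 1) → (5, 1) → (5, 2) → (14, 2) → (14, 3)

Answer: 14, 3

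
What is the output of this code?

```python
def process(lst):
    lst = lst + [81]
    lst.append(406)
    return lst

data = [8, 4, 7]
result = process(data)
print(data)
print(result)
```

Key concept: rebinding parameter vs mutation.
Step by step:
`data = [8, 4, 7]` → data = [8, 4, 7]
`result = process(data)` → result = [8, 4, 7, 81, 406]
`print(data)` → prints [8, 4, 7]
`print(result)` → prints [8, 4, 7, 81, 406]

Answer:
[8, 4, 7]
[8, 4, 7, 81, 406]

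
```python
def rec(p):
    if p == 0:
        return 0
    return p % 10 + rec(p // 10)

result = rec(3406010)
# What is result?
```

Sum of digits of 3406010: 0 + 1 + 0 + 6 + 0 + 4 + 3 = 14

Answer: 14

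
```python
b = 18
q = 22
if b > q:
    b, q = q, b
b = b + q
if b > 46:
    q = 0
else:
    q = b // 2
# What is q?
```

Trace:
`b = 18` → b = 18
`q = 22` → q = 22
`if b > q: ...` → b > q is False → no variable changes
`b = b + q` → b = 40
`if b > 46: ...` → b > 46 is False, take else branch → q = 20
So q = 20

Answer: 20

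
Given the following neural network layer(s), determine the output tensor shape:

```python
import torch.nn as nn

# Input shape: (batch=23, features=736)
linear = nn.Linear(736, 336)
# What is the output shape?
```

Input: (23, 736) -> Output: (23, 336)

Answer: (23, 336)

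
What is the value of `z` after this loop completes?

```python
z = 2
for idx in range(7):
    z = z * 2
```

Multiply by 2, 7 times: 2 * 2^7 = 256
`z` takes the values: 2 → 4 → 8 → 16 → 32 → 64 → 128 → 256

Answer: 256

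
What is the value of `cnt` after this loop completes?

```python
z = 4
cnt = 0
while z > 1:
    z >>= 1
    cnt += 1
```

Count right shifts until 1
`cnt` takes the values: 0 → 1 → 2

Answer: 2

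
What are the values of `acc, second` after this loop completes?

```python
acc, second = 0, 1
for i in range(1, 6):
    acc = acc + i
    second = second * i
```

Sum and factorial of 1 to 5
`acc, second` takes the values: (0, 1) → (1, 1) → (3, 1) → (3, 2) → (6, 2) → (6, 6) → (10, 6) → (10, 24) → (15, 24) → (15, 120)

Answer: 15, 120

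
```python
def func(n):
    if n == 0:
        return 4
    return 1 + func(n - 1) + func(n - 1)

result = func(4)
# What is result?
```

func(n) = 1 + 2·func(n-1), func(0)=4. Closed form: (4+1)·2^4 - 1 = 79.

Answer: 79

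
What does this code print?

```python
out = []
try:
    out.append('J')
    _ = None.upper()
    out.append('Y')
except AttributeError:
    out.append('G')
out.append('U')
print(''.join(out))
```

Execution trace: 'J' (try body) → 'G' (except AttributeError) → 'U' (after the try/except). Output: JGU

Answer: JGU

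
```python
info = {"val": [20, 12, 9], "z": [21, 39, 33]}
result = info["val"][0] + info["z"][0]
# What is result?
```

Trace:
`info = {"val": [20, 12, 9], "z": [21, 39, 33]}` → info = {'val': [20, 12, 9], 'z': [21, 39, 33]}
`result = info["val"][0] + info["z"][0]` → result = 41
So result = 41

Answer: 41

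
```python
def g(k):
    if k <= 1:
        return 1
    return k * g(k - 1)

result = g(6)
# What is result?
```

g(6) = 6 * 5 * 4 * 3 * 2 * 1 = 720

Answer: 720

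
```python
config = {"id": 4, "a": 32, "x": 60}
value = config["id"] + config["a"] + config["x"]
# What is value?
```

Trace:
`config = {"id": 4, "a": 32, "x": 60}` → config = {'id': 4, 'a': 32, 'x': 60}
`value = config["id"] + config["a"] + config["x"]` → value = 96
So value = 96

Answer: 96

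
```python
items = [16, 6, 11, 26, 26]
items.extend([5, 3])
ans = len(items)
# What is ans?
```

Trace:
`items = [16, 6, 11, 26, 26]` → items = [16, 6, 11, 26, 26]
`items.extend([5, 3])` → items = [16, 6, 11, 26, 26, 5, 3]
`ans = len(items)` → ans = 7
So ans = 7

Answer: 7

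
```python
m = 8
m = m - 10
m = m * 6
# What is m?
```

Trace:
`m = 8` → m = 8
`m = m - 10` → m = -2
`m = m * 6` → m = -12
So m = -12

Answer: -12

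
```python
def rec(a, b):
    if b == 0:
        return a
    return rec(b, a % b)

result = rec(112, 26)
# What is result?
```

rec(112, 26) -> rec(26, 8) -> rec(8, 2) -> rec(2, 0) -> 2

Answer: 2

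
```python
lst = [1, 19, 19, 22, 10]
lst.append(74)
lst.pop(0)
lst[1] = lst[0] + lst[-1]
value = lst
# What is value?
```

Trace:
`lst = [1, 19, 19, 22, 10]` → lst = [1, 19, 19, 22, 10]
`lst.append(74)` → lst = [1, 19, 19, 22, 10, 74]
`lst.pop(0)` → lst = [19, 19, 22, 10, 74]
`lst[1] = lst[0] + lst[-1]` → lst = [19, 93, 22, 10, 74]
`value = lst` → value = [19, 93, 22, 10, 74]
So value = [19, 93, 22, 10, 74]

Answer: [19, 93, 22, 10, 74]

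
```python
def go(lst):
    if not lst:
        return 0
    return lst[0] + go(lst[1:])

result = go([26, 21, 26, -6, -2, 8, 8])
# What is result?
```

26 + 21 + 26 + (-6) + (-2) + 8 + 8 + 0 = 81

Answer: 81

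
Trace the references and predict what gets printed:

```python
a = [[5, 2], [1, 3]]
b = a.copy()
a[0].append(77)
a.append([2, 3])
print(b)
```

Key concept: shallow copy with nested lists.
Step by step:
`a = [[5, 2], [1, 3]]` → a = [[5, 2], [1, 3]]
`b = a.copy()` → b = [[5, 2], [1, 3]]
`a[0].append(77)` → a = [[5, 2, 77], [1, 3]]; b = [[5, 2, 77], [1, 3]]
`a.append([2, 3])` → a = [[5, 2, 77], [1, 3], [2, 3]]
`print(b)` → prints [[5, 2, 77], [1, 3]]

Answer: [[5, 2, 77], [1, 3]]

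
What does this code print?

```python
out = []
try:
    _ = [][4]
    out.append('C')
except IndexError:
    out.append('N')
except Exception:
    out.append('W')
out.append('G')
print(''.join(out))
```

Execution trace: 'N' (except IndexError) → 'G' (after the try/except). Output: NG

Answer: NG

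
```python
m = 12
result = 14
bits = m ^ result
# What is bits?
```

Trace:
`m = 12` → m = 12
`result = 14` → result = 14
`bits = m ^ result` → bits = 2
So bits = 2

Answer: 2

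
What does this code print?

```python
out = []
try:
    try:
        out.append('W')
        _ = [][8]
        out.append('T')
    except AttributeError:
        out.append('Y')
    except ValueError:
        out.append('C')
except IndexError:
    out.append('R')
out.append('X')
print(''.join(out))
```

Execution trace: 'W' (try body) → 'R' (outer except IndexError) → 'X' (after the try/except). Output: WRX

Answer: WRX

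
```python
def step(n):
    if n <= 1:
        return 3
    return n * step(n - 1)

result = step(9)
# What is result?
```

step(9) = 9 * 8 * 7 * 6 * 5 * 4 * 3 * 2 * 3 = 1088640

Answer: 1088640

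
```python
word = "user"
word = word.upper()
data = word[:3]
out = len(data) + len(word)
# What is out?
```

Trace:
`word = "user"` → word = 'user'
`word = word.upper()` → word = 'USER'
`data = word[:3]` → data = 'USE'
`out = len(data) + len(word)` → out = 7
So out = 7

Answer: 7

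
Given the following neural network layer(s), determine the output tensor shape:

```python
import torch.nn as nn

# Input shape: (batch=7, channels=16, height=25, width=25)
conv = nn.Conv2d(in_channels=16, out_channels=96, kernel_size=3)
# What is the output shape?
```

Input: (7, 16, 25, 25) -> Output: (7, 96, 23, 23)

Answer: (7, 96, 23, 23)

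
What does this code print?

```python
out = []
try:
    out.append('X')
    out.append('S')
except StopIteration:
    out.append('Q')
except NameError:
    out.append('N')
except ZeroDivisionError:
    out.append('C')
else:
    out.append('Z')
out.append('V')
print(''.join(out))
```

Execution trace: 'X' (try body) → 'S' (try body, no exception) → 'Z' (else) → 'V' (after the try/except). Output: XSZV

Answer: XSZV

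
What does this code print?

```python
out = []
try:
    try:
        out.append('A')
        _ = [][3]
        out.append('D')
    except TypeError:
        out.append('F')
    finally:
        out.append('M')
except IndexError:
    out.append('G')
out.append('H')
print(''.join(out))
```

Execution trace: 'A' (inner try body) → 'M' (inner finally) → 'G' (outer except IndexError) → 'H' (after the try/except). Output: AMGH

Answer: AMGH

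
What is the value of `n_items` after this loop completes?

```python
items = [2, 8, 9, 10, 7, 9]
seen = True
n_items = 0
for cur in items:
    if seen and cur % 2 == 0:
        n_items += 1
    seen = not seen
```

Count even values at even positions
`n_items` takes the values: 0 → 1

Answer: 1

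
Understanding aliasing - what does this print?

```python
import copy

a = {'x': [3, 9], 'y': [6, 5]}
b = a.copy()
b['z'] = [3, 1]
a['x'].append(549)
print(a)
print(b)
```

Key concept: shallow copy of dict with mutable values.
Step by step:
`a = {'x': [3, 9], 'y': [6, 5]}` → a = {'x': [3, 9], 'y': [6, 5]}
`b = a.copy()` → b = {'x': [3, 9], 'y': [6, 5]}
`b['z'] = [3, 1]` → b = {'x': [3, 9], 'y': [6, 5], 'z': [3, 1]}
`a['x'].append(549)` → a = {'x': [3, 9, 549], 'y': [6, 5]}; b = {'x': [3, 9, 549], 'y': [6, 5], 'z': [3, 1]}
`print(a)` → prints {'x': [3, 9, 549], 'y': [6, 5]}
`print(b)` → prints {'x': [3, 9, 549], 'y': [6, 5], 'z': [3, 1]}

Answer:
{'x': [3, 9, 549], 'y': [6, 5]}
{'x': [3, 9, 549], 'y': [6, 5], 'z': [3, 1]}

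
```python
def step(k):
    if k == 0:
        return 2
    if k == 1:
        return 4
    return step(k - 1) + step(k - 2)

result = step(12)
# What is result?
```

Build up from base cases: step(0)=2, step(1)=4, step(2)=6, step(3)=10, step(4)=16, step(5)=26, step(6)=42, ..., step(12)=754

Answer: 754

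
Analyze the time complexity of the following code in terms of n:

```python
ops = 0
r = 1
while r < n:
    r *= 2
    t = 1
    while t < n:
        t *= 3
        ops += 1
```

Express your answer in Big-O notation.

Each loop level contributes: log n × log n. Multiplying the contributions gives O(log² n).

Answer: O(log² n)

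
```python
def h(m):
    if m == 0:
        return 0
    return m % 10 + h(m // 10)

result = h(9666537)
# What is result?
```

Sum of digits of 9666537: 7 + 3 + 5 + 6 + 6 + 6 + 9 = 42

Answer: 42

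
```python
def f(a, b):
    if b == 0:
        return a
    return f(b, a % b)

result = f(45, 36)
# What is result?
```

f(45, 36) -> f(36, 9) -> f(9, 0) -> 9

Answer: 9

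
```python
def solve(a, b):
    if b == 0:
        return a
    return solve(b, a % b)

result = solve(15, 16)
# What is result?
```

solve(15, 16) -> solve(16, 15) -> solve(15, 1) -> solve(1, 0) -> 1

Answer: 1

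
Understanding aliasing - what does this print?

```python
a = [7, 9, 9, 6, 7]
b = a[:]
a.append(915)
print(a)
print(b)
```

Key concept: slice [:] creates copy.
Step by step:
`a = [7, 9, 9, 6, 7]` → a = [7, 9, 9, 6, 7]
`b = a[:]` → b = [7, 9, 9, 6, 7]
`a.append(915)` → a = [7, 9, 9, 6, 7, 915]
`print(a)` → prints [7, 9, 9, 6, 7, 915]
`print(b)` → prints [7, 9, 9, 6, 7]

Answer:
[7, 9, 9, 6, 7, 915]
[7, 9, 9, 6, 7]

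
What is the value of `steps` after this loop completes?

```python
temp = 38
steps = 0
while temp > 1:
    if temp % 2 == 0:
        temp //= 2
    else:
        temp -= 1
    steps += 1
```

Steps to reduce 38 to 1
`steps` takes the values: 0 → 1 → 2 → 3 → 4 → 5 → 6 → 7

Answer: 7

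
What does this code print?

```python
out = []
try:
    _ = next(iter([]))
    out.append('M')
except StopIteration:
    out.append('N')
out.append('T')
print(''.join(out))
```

Execution trace: 'N' (except StopIteration) → 'T' (after the try/except). Output: NT

Answer: NT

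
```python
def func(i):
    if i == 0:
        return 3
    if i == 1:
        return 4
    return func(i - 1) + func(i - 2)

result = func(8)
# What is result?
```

Build up from base cases: func(0)=3, func(1)=4, func(2)=7, func(3)=11, func(4)=18, func(5)=29, func(6)=47, ..., func(8)=123

Answer: 123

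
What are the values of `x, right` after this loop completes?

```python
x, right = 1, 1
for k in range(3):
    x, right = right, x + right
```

Fibonacci: after 3 iterations
`x, right` takes the values: (1, 1) → (1, 2) → (2, 3) → (3, 5)

Answer: 3, 5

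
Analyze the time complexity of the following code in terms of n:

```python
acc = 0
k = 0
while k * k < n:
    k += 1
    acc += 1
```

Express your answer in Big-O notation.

Each loop level contributes: √n. Multiplying the contributions gives O(√n).

Answer: O(√n)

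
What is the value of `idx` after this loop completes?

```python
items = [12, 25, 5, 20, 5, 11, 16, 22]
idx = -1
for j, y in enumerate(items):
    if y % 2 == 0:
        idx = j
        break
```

First even number index in [12, 25, 5, 20, 5, 11, 16, 22]
`idx` takes the values: -1 → 0

Answer: 0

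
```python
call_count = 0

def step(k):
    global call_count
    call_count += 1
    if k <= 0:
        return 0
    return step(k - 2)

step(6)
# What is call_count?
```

Linear recursion stepping by 2: 4 calls from k=6 down to ≤0.

Answer: 4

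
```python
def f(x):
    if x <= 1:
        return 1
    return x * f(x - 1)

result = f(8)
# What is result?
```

f(8) = 8 * 7 * 6 * 5 * 4 * 3 * 2 * 1 = 40320

Answer: 40320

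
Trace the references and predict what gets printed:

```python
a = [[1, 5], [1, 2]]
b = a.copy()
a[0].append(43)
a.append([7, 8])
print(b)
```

Key concept: shallow copy with nested lists.
Step by step:
`a = [[1, 5], [1, 2]]` → a = [[1, 5], [1, 2]]
`b = a.copy()` → b = [[1, 5], [1, 2]]
`a[0].append(43)` → a = [[1, 5, 43], [1, 2]]; b = [[1, 5, 43], [1, 2]]
`a.append([7, 8])` → a = [[1, 5, 43], [1, 2], [7, 8]]
`print(b)` → prints [[1, 5, 43], [1, 2]]

Answer: [[1, 5, 43], [1, 2]]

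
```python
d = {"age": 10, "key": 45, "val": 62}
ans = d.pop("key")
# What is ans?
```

Trace:
`d = {"age": 10, "key": 45, "val": 62}` → d = {'age': 10, 'key': 45, 'val': 62}
`ans = d.pop("key")` → d = {'age': 10, 'val': 62}; ans = 45
So ans = 45

Answer: 45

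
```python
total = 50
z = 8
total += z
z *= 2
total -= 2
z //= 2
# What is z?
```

Trace:
`total = 50` → total = 50
`z = 8` → z = 8
`total += z` → total = 58
`z *= 2` → z = 16
`total -= 2` → total = 56
`z //= 2` → z = 8
So z = 8

Answer: 8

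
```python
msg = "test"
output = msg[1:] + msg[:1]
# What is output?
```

Trace:
`msg = "test"` → msg = 'test'
`output = msg[1:] + msg[:1]` → output = 'estt'
So output = 'estt'

Answer: 'estt'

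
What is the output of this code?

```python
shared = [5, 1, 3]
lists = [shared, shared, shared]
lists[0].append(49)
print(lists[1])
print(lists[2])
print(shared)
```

Key concept: list of same reference.
Step by step:
`shared = [5, 1, 3]` → shared = [5, 1, 3]
`lists = [shared, shared, shared]` → lists = [[5, 1, 3], [5, 1, 3], [5, 1, 3]]
`lists[0].append(49)` → shared = [5, 1, 3, 49]; lists = [[5, 1, 3, 49], [5, 1, 3, 49], [5, 1, 3, 49]]
`print(lists[1])` → prints [5, 1, 3, 49]
`print(lists[2])` → prints [5, 1, 3, 49]
`print(shared)` → prints [5, 1, 3, 49]

Answer:
[5, 1, 3, 49]
[5, 1, 3, 49]
[5, 1, 3, 49]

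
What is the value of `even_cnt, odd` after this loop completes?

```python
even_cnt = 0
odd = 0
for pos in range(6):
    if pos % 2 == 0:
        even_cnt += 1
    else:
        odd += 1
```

Count evens and odds in range(6)
`even_cnt, odd` takes the values: (0, 0) → (1, 0) → (1, 1) → (2, 1) → (2, 2) → (3, 2) → (3, 3)

Answer: 3, 3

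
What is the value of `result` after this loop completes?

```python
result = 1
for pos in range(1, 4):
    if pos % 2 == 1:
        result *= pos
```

Product of odd numbers 1 to 3
`result` takes the values: 1 → 3

Answer: 3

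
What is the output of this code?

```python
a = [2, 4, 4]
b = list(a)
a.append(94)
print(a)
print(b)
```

Key concept: list() constructor creates copy.
Step by step:
`a = [2, 4, 4]` → a = [2, 4, 4]
`b = list(a)` → b = [2, 4, 4]
`a.append(94)` → a = [2, 4, 4, 94]
`print(a)` → prints [2, 4, 4, 94]
`print(b)` → prints [2, 4, 4]

Answer:
[2, 4, 4, 94]
[2, 4, 4]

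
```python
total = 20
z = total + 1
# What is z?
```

Trace:
`total = 20` → total = 20
`z = total + 1` → z = 21
So z = 21

Answer: 21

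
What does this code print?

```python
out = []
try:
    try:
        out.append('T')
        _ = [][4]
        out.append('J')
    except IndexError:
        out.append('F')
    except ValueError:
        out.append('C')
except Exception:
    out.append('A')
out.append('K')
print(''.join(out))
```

Execution trace: 'T' (inner try body) → 'F' (inner except IndexError) → 'K' (after the try/except). Output: TFK

Answer: TFK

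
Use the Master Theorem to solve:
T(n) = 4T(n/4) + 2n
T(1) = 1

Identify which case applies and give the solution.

a=4, b=4, f(n)=2n. log_4(4) = 1. Since c=1 = 1, Case 2 applies: T(n) = Θ(n^log_b(a) · log n) = O(n log n).

Answer: O(n log n) - Case 2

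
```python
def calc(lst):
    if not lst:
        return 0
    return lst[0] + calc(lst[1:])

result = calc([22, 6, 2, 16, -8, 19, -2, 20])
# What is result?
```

22 + 6 + 2 + 16 + (-8) + 19 + (-2) + 20 + 0 = 75

Answer: 75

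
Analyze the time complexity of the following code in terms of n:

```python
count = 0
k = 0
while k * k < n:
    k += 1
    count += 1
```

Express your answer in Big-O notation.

Each loop level contributes: √n. Multiplying the contributions gives O(√n).

Answer: O(√n)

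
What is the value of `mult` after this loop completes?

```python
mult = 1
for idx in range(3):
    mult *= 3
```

3^3 = 27
`mult` takes the values: 1 → 3 → 9 → 27

Answer: 27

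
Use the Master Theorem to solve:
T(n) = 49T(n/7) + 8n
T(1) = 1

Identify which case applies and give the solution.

a=49, b=7, f(n)=8n. log_7(49) = 2. Since c=1 < 2, Case 1 applies: T(n) = Θ(n^log_b(a)) = O(n^2).

Answer: O(n^2) - Case 1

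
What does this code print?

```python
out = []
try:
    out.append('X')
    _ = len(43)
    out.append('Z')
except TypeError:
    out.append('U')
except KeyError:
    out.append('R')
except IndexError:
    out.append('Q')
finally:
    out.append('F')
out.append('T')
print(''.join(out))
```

Execution trace: 'X' (try body) → 'U' (except TypeError) → 'F' (finally) → 'T' (after the try/except). Output: XUFT

Answer: XUFT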